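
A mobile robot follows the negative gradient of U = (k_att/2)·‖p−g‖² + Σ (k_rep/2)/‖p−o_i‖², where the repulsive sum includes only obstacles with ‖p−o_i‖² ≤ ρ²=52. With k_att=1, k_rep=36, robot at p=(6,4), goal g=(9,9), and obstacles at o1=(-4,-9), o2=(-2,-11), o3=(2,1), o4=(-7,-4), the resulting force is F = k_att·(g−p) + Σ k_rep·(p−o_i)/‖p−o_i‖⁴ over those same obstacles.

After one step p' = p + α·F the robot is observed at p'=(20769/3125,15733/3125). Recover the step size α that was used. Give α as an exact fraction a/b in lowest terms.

α = 1/5

F_att = 1·(g−p) = 1·(3,5) = (3.0000,5.0000)
o1: d²=269 > ρ²=52 → inactive
o2: d²=289 > ρ²=52 → inactive
o3: d²=25 ≤ ρ²=52; F_rep = 36·(4,3)/25² = (0.2304,0.1728)
o4: d²=233 > ρ²=52 → inactive
F = F_att + ΣF_rep = (3.2304,5.1728)
Δp = p'−p = (0.6461,1.0346); α = Δx/Fx = (2019/3125) / (2019/625) = 1/5
check: Δy/Fy = (3233/3125) / (3233/625) = 1/5 ✓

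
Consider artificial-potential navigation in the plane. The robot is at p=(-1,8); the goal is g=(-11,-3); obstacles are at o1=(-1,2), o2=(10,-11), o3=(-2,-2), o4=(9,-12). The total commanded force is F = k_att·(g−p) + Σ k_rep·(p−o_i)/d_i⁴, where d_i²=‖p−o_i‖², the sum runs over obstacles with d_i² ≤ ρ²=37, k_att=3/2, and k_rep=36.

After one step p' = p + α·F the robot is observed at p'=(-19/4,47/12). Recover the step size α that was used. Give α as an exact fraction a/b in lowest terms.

α = 1/4

F_att = 3/2·(g−p) = 3/2·(-10,-11) = (-15.0000,-16.5000)
o1: d²=36 ≤ ρ²=37; F_rep = 36·(0,6)/36² = (0.0000,0.1667)
o2: d²=482 > ρ²=37 → inactive
o3: d²=101 > ρ²=37 → inactive
o4: d²=500 > ρ²=37 → inactive
F = F_att + ΣF_rep = (-15.0000,-16.3333)
Δp = p'−p = (-3.7500,-4.0833); α = Δx/Fx = (-15/4) / (-15) = 1/4
check: Δy/Fy = (-49/12) / (-49/3) = 1/4 ✓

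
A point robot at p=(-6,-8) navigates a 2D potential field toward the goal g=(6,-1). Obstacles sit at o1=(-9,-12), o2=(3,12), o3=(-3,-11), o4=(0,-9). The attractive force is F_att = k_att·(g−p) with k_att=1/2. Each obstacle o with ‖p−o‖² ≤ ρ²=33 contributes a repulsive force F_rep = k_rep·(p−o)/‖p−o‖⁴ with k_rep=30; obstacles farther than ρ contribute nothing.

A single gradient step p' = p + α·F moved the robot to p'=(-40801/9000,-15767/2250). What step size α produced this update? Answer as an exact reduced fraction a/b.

α = 1/4

F_att = 1/2·(g−p) = 1/2·(12,7) = (6.0000,3.5000)
o1: d²=25 ≤ ρ²=33; F_rep = 30·(3,4)/25² = (0.1440,0.1920)
o2: d²=481 > ρ²=33 → inactive
o3: d²=18 ≤ ρ²=33; F_rep = 30·(-3,3)/18² = (-0.2778,0.2778)
o4: d²=37 > ρ²=33 → inactive
F = F_att + ΣF_rep = (5.8662,3.9698)
Δp = p'−p = (1.4666,0.9924); α = Δx/Fx = (13199/9000) / (13199/2250) = 1/4
check: Δy/Fy = (2233/2250) / (4466/1125) = 1/4 ✓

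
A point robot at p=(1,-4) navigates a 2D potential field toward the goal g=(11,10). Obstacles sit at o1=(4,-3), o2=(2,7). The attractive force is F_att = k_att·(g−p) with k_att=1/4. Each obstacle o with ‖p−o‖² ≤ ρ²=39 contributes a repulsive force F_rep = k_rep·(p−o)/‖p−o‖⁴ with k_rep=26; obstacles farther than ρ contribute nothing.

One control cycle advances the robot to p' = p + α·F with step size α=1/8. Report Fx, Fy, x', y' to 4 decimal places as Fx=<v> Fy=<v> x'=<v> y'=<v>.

F_att = 1/4·(g−p) = 1/4·(10,14) = (2.5000,3.5000)
o1: d²=10 ≤ ρ²=39; F_rep = 26·(-3,-1)/10² = (-0.7800,-0.2600)
o2: d²=122 > ρ²=39 → inactive
F = F_att + ΣF_rep = (1.7200,3.2400)
p' = p + 1/8·F = (1.2150,-3.5950)

Fx=1.7200 Fy=3.2400 x'=1.2150 y'=-3.5950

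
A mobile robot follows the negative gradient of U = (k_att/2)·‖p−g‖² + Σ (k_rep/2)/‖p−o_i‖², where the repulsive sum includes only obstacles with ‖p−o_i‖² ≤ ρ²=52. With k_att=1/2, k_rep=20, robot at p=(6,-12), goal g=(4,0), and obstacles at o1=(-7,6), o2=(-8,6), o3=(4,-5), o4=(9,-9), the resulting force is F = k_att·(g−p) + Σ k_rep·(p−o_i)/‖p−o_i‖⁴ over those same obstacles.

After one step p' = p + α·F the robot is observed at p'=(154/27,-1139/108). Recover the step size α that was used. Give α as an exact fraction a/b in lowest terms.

α = 1/4

F_att = 1/2·(g−p) = 1/2·(-2,12) = (-1.0000,6.0000)
o1: d²=493 > ρ²=52 → inactive
o2: d²=520 > ρ²=52 → inactive
o3: d²=53 > ρ²=52 → inactive
o4: d²=18 ≤ ρ²=52; F_rep = 20·(-3,-3)/18² = (-0.1852,-0.1852)
F = F_att + ΣF_rep = (-1.1852,5.8148)
Δp = p'−p = (-0.2963,1.4537); α = Δx/Fx = (-8/27) / (-32/27) = 1/4
check: Δy/Fy = (157/108) / (157/27) = 1/4 ✓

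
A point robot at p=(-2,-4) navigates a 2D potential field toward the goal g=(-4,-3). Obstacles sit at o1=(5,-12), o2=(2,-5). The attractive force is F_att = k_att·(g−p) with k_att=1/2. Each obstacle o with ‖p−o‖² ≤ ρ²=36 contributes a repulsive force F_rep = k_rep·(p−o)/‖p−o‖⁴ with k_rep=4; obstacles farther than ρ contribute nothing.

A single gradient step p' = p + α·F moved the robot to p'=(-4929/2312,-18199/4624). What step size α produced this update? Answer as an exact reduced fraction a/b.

F_att = 1/2·(g−p) = 1/2·(-2,1) = (-1.0000,0.5000)
o1: d²=113 > ρ²=36 → inactive
o2: d²=17 ≤ ρ²=36; F_rep = 4·(-4,1)/17² = (-0.0554,0.0138)
F = F_att + ΣF_rep = (-1.0554,0.5138)
Δp = p'−p = (-0.1319,0.0642); α = Δx/Fx = (-305/2312) / (-305/289) = 1/8
check: Δy/Fy = (297/4624) / (297/578) = 1/8 ✓

α = 1/8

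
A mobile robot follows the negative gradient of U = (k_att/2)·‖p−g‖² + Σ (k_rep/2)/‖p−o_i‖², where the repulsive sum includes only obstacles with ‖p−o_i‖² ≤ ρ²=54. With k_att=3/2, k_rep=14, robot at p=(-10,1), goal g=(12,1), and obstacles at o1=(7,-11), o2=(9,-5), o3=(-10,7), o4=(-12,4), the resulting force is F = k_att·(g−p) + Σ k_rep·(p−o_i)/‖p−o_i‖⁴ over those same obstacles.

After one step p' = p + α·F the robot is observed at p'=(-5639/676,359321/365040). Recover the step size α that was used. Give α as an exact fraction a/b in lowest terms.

α = 1/20

F_att = 3/2·(g−p) = 3/2·(22,0) = (33.0000,0.0000)
o1: d²=433 > ρ²=54 → inactive
o2: d²=397 > ρ²=54 → inactive
o3: d²=36 ≤ ρ²=54; F_rep = 14·(0,-6)/36² = (0.0000,-0.0648)
o4: d²=13 ≤ ρ²=54; F_rep = 14·(2,-3)/13² = (0.1657,-0.2485)
F = F_att + ΣF_rep = (33.1657,-0.3133)
Δp = p'−p = (1.6583,-0.0157); α = Δx/Fx = (1121/676) / (5605/169) = 1/20
check: Δy/Fy = (-5719/365040) / (-5719/18252) = 1/20 ✓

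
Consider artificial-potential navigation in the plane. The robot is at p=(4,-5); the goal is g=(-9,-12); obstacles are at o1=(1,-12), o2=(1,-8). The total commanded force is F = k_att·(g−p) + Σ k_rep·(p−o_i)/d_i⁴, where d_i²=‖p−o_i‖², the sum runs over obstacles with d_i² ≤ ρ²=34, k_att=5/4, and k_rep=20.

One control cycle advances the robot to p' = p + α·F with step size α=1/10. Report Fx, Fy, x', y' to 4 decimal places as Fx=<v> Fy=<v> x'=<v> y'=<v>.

F_att = 5/4·(g−p) = 5/4·(-13,-7) = (-16.2500,-8.7500)
o1: d²=58 > ρ²=34 → inactive
o2: d²=18 ≤ ρ²=34; F_rep = 20·(3,3)/18² = (0.1852,0.1852)
F = F_att + ΣF_rep = (-16.0648,-8.5648)
p' = p + 1/10·F = (2.3935,-5.8565)

Fx=-16.0648 Fy=-8.5648 x'=2.3935 y'=-5.8565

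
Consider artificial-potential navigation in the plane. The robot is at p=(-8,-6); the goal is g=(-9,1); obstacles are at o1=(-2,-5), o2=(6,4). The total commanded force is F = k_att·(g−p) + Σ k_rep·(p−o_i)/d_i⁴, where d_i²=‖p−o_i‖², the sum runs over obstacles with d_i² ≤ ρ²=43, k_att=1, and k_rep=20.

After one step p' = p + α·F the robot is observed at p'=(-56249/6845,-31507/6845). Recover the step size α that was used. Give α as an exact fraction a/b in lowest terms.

F_att = 1·(g−p) = 1·(-1,7) = (-1.0000,7.0000)
o1: d²=37 ≤ ρ²=43; F_rep = 20·(-6,-1)/37² = (-0.0877,-0.0146)
o2: d²=296 > ρ²=43 → inactive
F = F_att + ΣF_rep = (-1.0877,6.9854)
Δp = p'−p = (-0.2175,1.3971); α = Δx/Fx = (-1489/6845) / (-1489/1369) = 1/5
check: Δy/Fy = (9563/6845) / (9563/1369) = 1/5 ✓

α = 1/5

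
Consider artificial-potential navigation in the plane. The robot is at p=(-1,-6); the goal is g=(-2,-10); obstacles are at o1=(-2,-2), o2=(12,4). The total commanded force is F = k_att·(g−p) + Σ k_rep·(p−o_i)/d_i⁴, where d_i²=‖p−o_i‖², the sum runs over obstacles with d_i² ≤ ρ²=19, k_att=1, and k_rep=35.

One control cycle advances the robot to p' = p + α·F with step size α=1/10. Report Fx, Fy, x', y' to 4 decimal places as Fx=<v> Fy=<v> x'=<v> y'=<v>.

F_att = 1·(g−p) = 1·(-1,-4) = (-1.0000,-4.0000)
o1: d²=17 ≤ ρ²=19; F_rep = 35·(1,-4)/17² = (0.1211,-0.4844)
o2: d²=269 > ρ²=19 → inactive
F = F_att + ΣF_rep = (-0.8789,-4.4844)
p' = p + 1/10·F = (-1.0879,-6.4484)

Fx=-0.8789 Fy=-4.4844 x'=-1.0879 y'=-6.4484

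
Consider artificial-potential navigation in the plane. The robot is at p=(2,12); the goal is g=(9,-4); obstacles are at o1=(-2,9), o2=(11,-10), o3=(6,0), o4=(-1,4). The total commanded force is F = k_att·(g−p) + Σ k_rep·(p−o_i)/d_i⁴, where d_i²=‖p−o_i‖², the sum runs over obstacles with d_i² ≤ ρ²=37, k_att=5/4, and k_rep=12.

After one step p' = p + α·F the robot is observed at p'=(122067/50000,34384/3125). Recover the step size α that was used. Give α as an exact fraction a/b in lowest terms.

F_att = 5/4·(g−p) = 5/4·(7,-16) = (8.7500,-20.0000)
o1: d²=25 ≤ ρ²=37; F_rep = 12·(4,3)/25² = (0.0768,0.0576)
o2: d²=565 > ρ²=37 → inactive
o3: d²=160 > ρ²=37 → inactive
o4: d²=73 > ρ²=37 → inactive
F = F_att + ΣF_rep = (8.8268,-19.9424)
Δp = p'−p = (0.4413,-0.9971); α = Δx/Fx = (22067/50000) / (22067/2500) = 1/20
check: Δy/Fy = (-3116/3125) / (-12464/625) = 1/20 ✓

α = 1/20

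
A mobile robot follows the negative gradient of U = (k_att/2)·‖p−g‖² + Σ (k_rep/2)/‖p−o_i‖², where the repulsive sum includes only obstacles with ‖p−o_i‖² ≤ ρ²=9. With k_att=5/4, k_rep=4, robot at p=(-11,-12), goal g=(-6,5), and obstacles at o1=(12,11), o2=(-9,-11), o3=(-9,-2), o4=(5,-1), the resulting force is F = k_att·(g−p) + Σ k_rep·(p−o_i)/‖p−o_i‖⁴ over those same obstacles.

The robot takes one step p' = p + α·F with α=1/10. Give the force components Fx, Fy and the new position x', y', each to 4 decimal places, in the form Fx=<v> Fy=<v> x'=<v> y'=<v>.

Fx=5.9300 Fy=21.0900 x'=-10.4070 y'=-9.8910

F_att = 5/4·(g−p) = 5/4·(5,17) = (6.2500,21.2500)
o1: d²=1058 > ρ²=9 → inactive
o2: d²=5 ≤ ρ²=9; F_rep = 4·(-2,-1)/5² = (-0.3200,-0.1600)
o3: d²=104 > ρ²=9 → inactive
o4: d²=377 > ρ²=9 → inactive
F = F_att + ΣF_rep = (5.9300,21.0900)
p' = p + 1/10·F = (-10.4070,-9.8910)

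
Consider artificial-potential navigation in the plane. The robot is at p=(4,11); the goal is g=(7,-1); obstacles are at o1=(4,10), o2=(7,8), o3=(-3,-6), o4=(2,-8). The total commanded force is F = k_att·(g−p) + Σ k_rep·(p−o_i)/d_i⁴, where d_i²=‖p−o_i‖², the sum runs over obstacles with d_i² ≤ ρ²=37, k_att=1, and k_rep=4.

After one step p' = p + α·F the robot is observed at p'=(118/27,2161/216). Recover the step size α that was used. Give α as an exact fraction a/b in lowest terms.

α = 1/8

F_att = 1·(g−p) = 1·(3,-12) = (3.0000,-12.0000)
o1: d²=1 ≤ ρ²=37; F_rep = 4·(0,1)/1² = (0.0000,4.0000)
o2: d²=18 ≤ ρ²=37; F_rep = 4·(-3,3)/18² = (-0.0370,0.0370)
o3: d²=338 > ρ²=37 → inactive
o4: d²=365 > ρ²=37 → inactive
F = F_att + ΣF_rep = (2.9630,-7.9630)
Δp = p'−p = (0.3704,-0.9954); α = Δx/Fx = (10/27) / (80/27) = 1/8
check: Δy/Fy = (-215/216) / (-215/27) = 1/8 ✓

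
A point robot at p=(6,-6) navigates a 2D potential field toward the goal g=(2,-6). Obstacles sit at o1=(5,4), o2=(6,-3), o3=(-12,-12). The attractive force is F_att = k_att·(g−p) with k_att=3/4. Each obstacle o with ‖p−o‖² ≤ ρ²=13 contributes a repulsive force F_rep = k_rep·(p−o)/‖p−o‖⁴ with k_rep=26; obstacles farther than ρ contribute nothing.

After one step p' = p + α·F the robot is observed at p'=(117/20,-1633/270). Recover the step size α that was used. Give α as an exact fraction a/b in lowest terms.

α = 1/20

F_att = 3/4·(g−p) = 3/4·(-4,0) = (-3.0000,0.0000)
o1: d²=101 > ρ²=13 → inactive
o2: d²=9 ≤ ρ²=13; F_rep = 26·(0,-3)/9² = (0.0000,-0.9630)
o3: d²=360 > ρ²=13 → inactive
F = F_att + ΣF_rep = (-3.0000,-0.9630)
Δp = p'−p = (-0.1500,-0.0481); α = Δx/Fx = (-3/20) / (-3) = 1/20
check: Δy/Fy = (-13/270) / (-26/27) = 1/20 ✓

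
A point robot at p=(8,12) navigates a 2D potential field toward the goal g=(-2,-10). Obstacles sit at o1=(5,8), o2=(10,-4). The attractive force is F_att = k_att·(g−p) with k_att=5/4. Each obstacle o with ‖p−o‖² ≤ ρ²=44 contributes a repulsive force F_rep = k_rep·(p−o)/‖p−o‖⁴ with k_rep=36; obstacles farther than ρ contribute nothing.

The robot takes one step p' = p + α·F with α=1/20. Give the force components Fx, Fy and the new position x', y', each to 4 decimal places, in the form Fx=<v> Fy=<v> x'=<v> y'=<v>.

Fx=-12.3272 Fy=-27.2696 x'=7.3836 y'=10.6365

F_att = 5/4·(g−p) = 5/4·(-10,-22) = (-12.5000,-27.5000)
o1: d²=25 ≤ ρ²=44; F_rep = 36·(3,4)/25² = (0.1728,0.2304)
o2: d²=260 > ρ²=44 → inactive
F = F_att + ΣF_rep = (-12.3272,-27.2696)
p' = p + 1/20·F = (7.3836,10.6365)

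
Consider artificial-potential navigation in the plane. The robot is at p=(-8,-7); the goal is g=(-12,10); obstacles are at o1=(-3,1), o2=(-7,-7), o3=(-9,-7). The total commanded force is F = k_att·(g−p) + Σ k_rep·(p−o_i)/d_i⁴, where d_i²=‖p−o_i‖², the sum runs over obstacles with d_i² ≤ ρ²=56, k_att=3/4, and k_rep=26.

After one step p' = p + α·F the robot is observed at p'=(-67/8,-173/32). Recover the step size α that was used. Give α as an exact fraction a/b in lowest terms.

F_att = 3/4·(g−p) = 3/4·(-4,17) = (-3.0000,12.7500)
o1: d²=89 > ρ²=56 → inactive
o2: d²=1 ≤ ρ²=56; F_rep = 26·(-1,0)/1² = (-26.0000,0.0000)
o3: d²=1 ≤ ρ²=56; F_rep = 26·(1,0)/1² = (26.0000,0.0000)
F = F_att + ΣF_rep = (-3.0000,12.7500)
Δp = p'−p = (-0.3750,1.5938); α = Δx/Fx = (-3/8) / (-3) = 1/8
check: Δy/Fy = (51/32) / (51/4) = 1/8 ✓

α = 1/8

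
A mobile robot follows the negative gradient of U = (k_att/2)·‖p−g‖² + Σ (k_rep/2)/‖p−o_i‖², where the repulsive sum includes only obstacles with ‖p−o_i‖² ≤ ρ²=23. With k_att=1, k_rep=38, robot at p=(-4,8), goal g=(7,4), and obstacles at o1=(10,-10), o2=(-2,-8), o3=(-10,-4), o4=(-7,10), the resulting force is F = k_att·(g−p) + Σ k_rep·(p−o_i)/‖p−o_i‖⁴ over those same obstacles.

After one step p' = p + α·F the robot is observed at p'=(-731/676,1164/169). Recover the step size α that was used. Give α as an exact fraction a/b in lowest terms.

F_att = 1·(g−p) = 1·(11,-4) = (11.0000,-4.0000)
o1: d²=520 > ρ²=23 → inactive
o2: d²=260 > ρ²=23 → inactive
o3: d²=180 > ρ²=23 → inactive
o4: d²=13 ≤ ρ²=23; F_rep = 38·(3,-2)/13² = (0.6746,-0.4497)
F = F_att + ΣF_rep = (11.6746,-4.4497)
Δp = p'−p = (2.9186,-1.1124); α = Δx/Fx = (1973/676) / (1973/169) = 1/4
check: Δy/Fy = (-188/169) / (-752/169) = 1/4 ✓

α = 1/4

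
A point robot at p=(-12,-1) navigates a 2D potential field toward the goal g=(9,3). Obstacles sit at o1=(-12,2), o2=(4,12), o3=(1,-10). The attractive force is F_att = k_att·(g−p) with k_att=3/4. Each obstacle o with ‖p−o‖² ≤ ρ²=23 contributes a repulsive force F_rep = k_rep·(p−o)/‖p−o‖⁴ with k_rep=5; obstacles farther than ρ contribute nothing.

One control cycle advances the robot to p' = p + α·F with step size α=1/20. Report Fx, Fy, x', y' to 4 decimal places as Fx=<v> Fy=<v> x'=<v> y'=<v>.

Fx=15.7500 Fy=2.8148 x'=-11.2125 y'=-0.8593

F_att = 3/4·(g−p) = 3/4·(21,4) = (15.7500,3.0000)
o1: d²=9 ≤ ρ²=23; F_rep = 5·(0,-3)/9² = (0.0000,-0.1852)
o2: d²=425 > ρ²=23 → inactive
o3: d²=250 > ρ²=23 → inactive
F = F_att + ΣF_rep = (15.7500,2.8148)
p' = p + 1/20·F = (-11.2125,-0.8593)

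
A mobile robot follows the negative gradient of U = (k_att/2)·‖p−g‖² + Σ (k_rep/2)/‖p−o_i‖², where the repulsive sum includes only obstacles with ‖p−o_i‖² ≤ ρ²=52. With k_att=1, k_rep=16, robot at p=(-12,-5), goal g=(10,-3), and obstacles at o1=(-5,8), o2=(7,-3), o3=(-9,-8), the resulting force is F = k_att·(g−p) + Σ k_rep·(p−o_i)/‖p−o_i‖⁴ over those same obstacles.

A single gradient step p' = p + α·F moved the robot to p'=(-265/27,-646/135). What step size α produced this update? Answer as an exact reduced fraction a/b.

F_att = 1·(g−p) = 1·(22,2) = (22.0000,2.0000)
o1: d²=218 > ρ²=52 → inactive
o2: d²=365 > ρ²=52 → inactive
o3: d²=18 ≤ ρ²=52; F_rep = 16·(-3,3)/18² = (-0.1481,0.1481)
F = F_att + ΣF_rep = (21.8519,2.1481)
Δp = p'−p = (2.1852,0.2148); α = Δx/Fx = (59/27) / (590/27) = 1/10
check: Δy/Fy = (29/135) / (58/27) = 1/10 ✓

α = 1/10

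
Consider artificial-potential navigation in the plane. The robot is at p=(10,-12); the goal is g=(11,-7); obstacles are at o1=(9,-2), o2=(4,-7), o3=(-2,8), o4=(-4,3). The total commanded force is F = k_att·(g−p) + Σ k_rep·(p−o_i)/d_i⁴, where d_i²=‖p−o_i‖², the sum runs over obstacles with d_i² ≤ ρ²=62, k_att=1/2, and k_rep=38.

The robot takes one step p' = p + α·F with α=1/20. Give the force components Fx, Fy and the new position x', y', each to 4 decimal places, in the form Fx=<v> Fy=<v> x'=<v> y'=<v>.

F_att = 1/2·(g−p) = 1/2·(1,5) = (0.5000,2.5000)
o1: d²=101 > ρ²=62 → inactive
o2: d²=61 ≤ ρ²=62; F_rep = 38·(6,-5)/61² = (0.0613,-0.0511)
o3: d²=544 > ρ²=62 → inactive
o4: d²=421 > ρ²=62 → inactive
F = F_att + ΣF_rep = (0.5613,2.4489)
p' = p + 1/20·F = (10.0281,-11.8776)

Fx=0.5613 Fy=2.4489 x'=10.0281 y'=-11.8776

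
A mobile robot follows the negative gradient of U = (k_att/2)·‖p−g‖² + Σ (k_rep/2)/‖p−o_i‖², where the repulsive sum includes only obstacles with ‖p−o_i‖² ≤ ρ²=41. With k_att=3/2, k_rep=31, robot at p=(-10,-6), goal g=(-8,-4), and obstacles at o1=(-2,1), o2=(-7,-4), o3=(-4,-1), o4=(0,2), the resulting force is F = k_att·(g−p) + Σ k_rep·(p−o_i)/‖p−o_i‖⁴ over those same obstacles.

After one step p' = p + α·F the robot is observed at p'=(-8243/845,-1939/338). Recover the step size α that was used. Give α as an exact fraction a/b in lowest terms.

F_att = 3/2·(g−p) = 3/2·(2,2) = (3.0000,3.0000)
o1: d²=113 > ρ²=41 → inactive
o2: d²=13 ≤ ρ²=41; F_rep = 31·(-3,-2)/13² = (-0.5503,-0.3669)
o3: d²=61 > ρ²=41 → inactive
o4: d²=164 > ρ²=41 → inactive
F = F_att + ΣF_rep = (2.4497,2.6331)
Δp = p'−p = (0.2450,0.2633); α = Δx/Fx = (207/845) / (414/169) = 1/10
check: Δy/Fy = (89/338) / (445/169) = 1/10 ✓

α = 1/10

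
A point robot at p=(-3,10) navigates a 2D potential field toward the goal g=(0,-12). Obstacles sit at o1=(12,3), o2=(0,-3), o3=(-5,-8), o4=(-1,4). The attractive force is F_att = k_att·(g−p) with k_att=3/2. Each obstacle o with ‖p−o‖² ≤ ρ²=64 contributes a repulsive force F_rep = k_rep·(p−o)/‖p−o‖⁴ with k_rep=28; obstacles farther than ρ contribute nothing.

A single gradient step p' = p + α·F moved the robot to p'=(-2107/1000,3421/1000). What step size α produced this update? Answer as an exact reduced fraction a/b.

α = 1/5

F_att = 3/2·(g−p) = 3/2·(3,-22) = (4.5000,-33.0000)
o1: d²=274 > ρ²=64 → inactive
o2: d²=178 > ρ²=64 → inactive
o3: d²=328 > ρ²=64 → inactive
o4: d²=40 ≤ ρ²=64; F_rep = 28·(-2,6)/40² = (-0.0350,0.1050)
F = F_att + ΣF_rep = (4.4650,-32.8950)
Δp = p'−p = (0.8930,-6.5790); α = Δx/Fx = (893/1000) / (893/200) = 1/5
check: Δy/Fy = (-6579/1000) / (-6579/200) = 1/5 ✓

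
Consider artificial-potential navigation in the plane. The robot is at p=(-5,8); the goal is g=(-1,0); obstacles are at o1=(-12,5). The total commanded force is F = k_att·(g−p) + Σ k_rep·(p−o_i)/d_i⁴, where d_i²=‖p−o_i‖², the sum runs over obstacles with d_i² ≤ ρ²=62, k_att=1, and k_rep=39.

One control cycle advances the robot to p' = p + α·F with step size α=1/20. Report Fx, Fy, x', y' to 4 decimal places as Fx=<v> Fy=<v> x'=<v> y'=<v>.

F_att = 1·(g−p) = 1·(4,-8) = (4.0000,-8.0000)
o1: d²=58 ≤ ρ²=62; F_rep = 39·(7,3)/58² = (0.0812,0.0348)
F = F_att + ΣF_rep = (4.0812,-7.9652)
p' = p + 1/20·F = (-4.7959,7.6017)

Fx=4.0812 Fy=-7.9652 x'=-4.7959 y'=7.6017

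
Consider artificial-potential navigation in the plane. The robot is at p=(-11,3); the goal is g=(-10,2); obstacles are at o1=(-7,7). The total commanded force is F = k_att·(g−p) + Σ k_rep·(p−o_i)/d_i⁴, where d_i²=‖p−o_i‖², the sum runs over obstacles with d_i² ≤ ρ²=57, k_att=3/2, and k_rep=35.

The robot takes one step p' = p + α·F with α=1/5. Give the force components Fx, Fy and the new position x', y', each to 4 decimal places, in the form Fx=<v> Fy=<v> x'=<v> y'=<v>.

Fx=1.3633 Fy=-1.6367 x'=-10.7273 y'=2.6727

F_att = 3/2·(g−p) = 3/2·(1,-1) = (1.5000,-1.5000)
o1: d²=32 ≤ ρ²=57; F_rep = 35·(-4,-4)/32² = (-0.1367,-0.1367)
F = F_att + ΣF_rep = (1.3633,-1.6367)
p' = p + 1/5·F = (-10.7273,2.6727)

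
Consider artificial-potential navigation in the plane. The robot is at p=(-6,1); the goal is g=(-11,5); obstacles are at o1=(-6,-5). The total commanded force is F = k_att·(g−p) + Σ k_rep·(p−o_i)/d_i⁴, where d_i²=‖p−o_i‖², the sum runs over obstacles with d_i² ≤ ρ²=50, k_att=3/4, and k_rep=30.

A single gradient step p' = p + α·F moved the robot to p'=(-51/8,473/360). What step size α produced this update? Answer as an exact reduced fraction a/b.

α = 1/10

F_att = 3/4·(g−p) = 3/4·(-5,4) = (-3.7500,3.0000)
o1: d²=36 ≤ ρ²=50; F_rep = 30·(0,6)/36² = (0.0000,0.1389)
F = F_att + ΣF_rep = (-3.7500,3.1389)
Δp = p'−p = (-0.3750,0.3139); α = Δx/Fx = (-3/8) / (-15/4) = 1/10
check: Δy/Fy = (113/360) / (113/36) = 1/10 ✓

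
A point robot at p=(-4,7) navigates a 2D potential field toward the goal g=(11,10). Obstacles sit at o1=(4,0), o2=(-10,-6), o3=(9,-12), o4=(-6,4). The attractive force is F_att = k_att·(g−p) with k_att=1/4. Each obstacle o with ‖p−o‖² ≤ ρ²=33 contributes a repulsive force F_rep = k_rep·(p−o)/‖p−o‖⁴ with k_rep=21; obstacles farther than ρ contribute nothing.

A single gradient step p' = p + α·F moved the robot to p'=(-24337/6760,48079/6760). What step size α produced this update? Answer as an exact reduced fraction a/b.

F_att = 1/4·(g−p) = 1/4·(15,3) = (3.7500,0.7500)
o1: d²=113 > ρ²=33 → inactive
o2: d²=205 > ρ²=33 → inactive
o3: d²=530 > ρ²=33 → inactive
o4: d²=13 ≤ ρ²=33; F_rep = 21·(2,3)/13² = (0.2485,0.3728)
F = F_att + ΣF_rep = (3.9985,1.1228)
Δp = p'−p = (0.3999,0.1123); α = Δx/Fx = (2703/6760) / (2703/676) = 1/10
check: Δy/Fy = (759/6760) / (759/676) = 1/10 ✓

α = 1/10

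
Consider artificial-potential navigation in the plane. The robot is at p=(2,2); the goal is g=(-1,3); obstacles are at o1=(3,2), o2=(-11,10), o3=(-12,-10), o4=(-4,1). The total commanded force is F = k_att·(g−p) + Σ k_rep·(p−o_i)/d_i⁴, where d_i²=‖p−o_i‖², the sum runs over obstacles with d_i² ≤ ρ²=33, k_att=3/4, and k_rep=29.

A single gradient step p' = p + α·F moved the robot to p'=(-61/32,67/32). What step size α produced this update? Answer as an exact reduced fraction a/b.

α = 1/8

F_att = 3/4·(g−p) = 3/4·(-3,1) = (-2.2500,0.7500)
o1: d²=1 ≤ ρ²=33; F_rep = 29·(-1,0)/1² = (-29.0000,0.0000)
o2: d²=233 > ρ²=33 → inactive
o3: d²=340 > ρ²=33 → inactive
o4: d²=37 > ρ²=33 → inactive
F = F_att + ΣF_rep = (-31.2500,0.7500)
Δp = p'−p = (-3.9062,0.0938); α = Δx/Fx = (-125/32) / (-125/4) = 1/8
check: Δy/Fy = (3/32) / (3/4) = 1/8 ✓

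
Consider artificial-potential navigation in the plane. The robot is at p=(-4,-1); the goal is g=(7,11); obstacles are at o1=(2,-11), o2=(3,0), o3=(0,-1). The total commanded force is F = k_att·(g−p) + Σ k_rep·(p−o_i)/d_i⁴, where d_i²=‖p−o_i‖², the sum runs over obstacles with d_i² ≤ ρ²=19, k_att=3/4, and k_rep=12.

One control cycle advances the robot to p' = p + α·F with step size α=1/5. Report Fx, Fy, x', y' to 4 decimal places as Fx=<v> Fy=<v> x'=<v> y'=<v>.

F_att = 3/4·(g−p) = 3/4·(11,12) = (8.2500,9.0000)
o1: d²=136 > ρ²=19 → inactive
o2: d²=50 > ρ²=19 → inactive
o3: d²=16 ≤ ρ²=19; F_rep = 12·(-4,0)/16² = (-0.1875,0.0000)
F = F_att + ΣF_rep = (8.0625,9.0000)
p' = p + 1/5·F = (-2.3875,0.8000)

Fx=8.0625 Fy=9.0000 x'=-2.3875 y'=0.8000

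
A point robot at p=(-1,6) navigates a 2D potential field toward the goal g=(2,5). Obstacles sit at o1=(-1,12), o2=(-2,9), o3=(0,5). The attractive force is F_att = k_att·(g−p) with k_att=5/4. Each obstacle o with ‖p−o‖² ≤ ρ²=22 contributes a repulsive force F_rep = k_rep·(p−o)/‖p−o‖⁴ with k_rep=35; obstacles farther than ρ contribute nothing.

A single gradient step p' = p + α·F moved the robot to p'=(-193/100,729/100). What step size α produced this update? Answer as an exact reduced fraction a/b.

α = 1/5

F_att = 5/4·(g−p) = 5/4·(3,-1) = (3.7500,-1.2500)
o1: d²=36 > ρ²=22 → inactive
o2: d²=10 ≤ ρ²=22; F_rep = 35·(1,-3)/10² = (0.3500,-1.0500)
o3: d²=2 ≤ ρ²=22; F_rep = 35·(-1,1)/2² = (-8.7500,8.7500)
F = F_att + ΣF_rep = (-4.6500,6.4500)
Δp = p'−p = (-0.9300,1.2900); α = Δx/Fx = (-93/100) / (-93/20) = 1/5
check: Δy/Fy = (129/100) / (129/20) = 1/5 ✓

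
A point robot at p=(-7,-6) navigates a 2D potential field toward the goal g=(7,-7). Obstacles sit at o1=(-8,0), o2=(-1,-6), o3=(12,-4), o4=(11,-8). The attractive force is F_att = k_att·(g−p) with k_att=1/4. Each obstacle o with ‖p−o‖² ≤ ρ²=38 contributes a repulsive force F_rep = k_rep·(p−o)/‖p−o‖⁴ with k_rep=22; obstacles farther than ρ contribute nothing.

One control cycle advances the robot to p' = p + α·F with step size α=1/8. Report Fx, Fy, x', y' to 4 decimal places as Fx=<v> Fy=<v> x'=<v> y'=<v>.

F_att = 1/4·(g−p) = 1/4·(14,-1) = (3.5000,-0.2500)
o1: d²=37 ≤ ρ²=38; F_rep = 22·(1,-6)/37² = (0.0161,-0.0964)
o2: d²=36 ≤ ρ²=38; F_rep = 22·(-6,0)/36² = (-0.1019,0.0000)
o3: d²=365 > ρ²=38 → inactive
o4: d²=328 > ρ²=38 → inactive
F = F_att + ΣF_rep = (3.4142,-0.3464)
p' = p + 1/8·F = (-6.5732,-6.0433)

Fx=3.4142 Fy=-0.3464 x'=-6.5732 y'=-6.0433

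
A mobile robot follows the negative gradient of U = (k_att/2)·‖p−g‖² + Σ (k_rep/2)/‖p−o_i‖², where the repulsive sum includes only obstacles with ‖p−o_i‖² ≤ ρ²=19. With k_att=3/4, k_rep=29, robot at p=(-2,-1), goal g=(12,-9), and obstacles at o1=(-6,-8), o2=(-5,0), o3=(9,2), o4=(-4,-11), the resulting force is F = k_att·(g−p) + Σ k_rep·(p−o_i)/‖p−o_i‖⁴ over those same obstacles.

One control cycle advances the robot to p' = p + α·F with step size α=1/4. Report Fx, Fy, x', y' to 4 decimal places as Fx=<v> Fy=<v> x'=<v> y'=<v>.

F_att = 3/4·(g−p) = 3/4·(14,-8) = (10.5000,-6.0000)
o1: d²=65 > ρ²=19 → inactive
o2: d²=10 ≤ ρ²=19; F_rep = 29·(3,-1)/10² = (0.8700,-0.2900)
o3: d²=130 > ρ²=19 → inactive
o4: d²=104 > ρ²=19 → inactive
F = F_att + ΣF_rep = (11.3700,-6.2900)
p' = p + 1/4·F = (0.8425,-2.5725)

Fx=11.3700 Fy=-6.2900 x'=0.8425 y'=-2.5725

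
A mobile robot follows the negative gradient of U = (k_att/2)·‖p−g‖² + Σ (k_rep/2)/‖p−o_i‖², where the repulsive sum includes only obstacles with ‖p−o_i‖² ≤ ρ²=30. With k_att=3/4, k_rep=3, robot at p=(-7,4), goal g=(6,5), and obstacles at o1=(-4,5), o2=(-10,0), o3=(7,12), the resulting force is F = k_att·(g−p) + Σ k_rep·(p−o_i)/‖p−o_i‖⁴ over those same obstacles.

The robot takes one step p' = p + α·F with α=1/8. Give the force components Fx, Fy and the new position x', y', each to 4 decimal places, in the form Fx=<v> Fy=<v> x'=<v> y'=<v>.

F_att = 3/4·(g−p) = 3/4·(13,1) = (9.7500,0.7500)
o1: d²=10 ≤ ρ²=30; F_rep = 3·(-3,-1)/10² = (-0.0900,-0.0300)
o2: d²=25 ≤ ρ²=30; F_rep = 3·(3,4)/25² = (0.0144,0.0192)
o3: d²=260 > ρ²=30 → inactive
F = F_att + ΣF_rep = (9.6744,0.7392)
p' = p + 1/8·F = (-5.7907,4.0924)

Fx=9.6744 Fy=0.7392 x'=-5.7907 y'=4.0924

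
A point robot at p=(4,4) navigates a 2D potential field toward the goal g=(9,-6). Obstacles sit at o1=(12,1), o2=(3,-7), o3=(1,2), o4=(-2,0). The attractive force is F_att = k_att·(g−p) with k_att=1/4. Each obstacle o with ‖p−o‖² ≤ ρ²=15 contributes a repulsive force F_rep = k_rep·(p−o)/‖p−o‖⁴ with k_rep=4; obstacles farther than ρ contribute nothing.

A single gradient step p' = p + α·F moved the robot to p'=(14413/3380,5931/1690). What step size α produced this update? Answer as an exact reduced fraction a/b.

F_att = 1/4·(g−p) = 1/4·(5,-10) = (1.2500,-2.5000)
o1: d²=73 > ρ²=15 → inactive
o2: d²=122 > ρ²=15 → inactive
o3: d²=13 ≤ ρ²=15; F_rep = 4·(3,2)/13² = (0.0710,0.0473)
o4: d²=52 > ρ²=15 → inactive
F = F_att + ΣF_rep = (1.3210,-2.4527)
Δp = p'−p = (0.2642,-0.4905); α = Δx/Fx = (893/3380) / (893/676) = 1/5
check: Δy/Fy = (-829/1690) / (-829/338) = 1/5 ✓

α = 1/5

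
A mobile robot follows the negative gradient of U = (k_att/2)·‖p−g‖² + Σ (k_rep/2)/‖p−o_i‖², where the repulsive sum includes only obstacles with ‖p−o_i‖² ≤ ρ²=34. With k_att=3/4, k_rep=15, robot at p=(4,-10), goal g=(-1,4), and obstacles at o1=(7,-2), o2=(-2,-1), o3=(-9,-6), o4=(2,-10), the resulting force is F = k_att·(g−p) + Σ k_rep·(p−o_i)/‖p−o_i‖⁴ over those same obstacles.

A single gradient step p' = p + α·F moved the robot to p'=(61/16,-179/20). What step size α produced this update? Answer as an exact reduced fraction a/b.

F_att = 3/4·(g−p) = 3/4·(-5,14) = (-3.7500,10.5000)
o1: d²=73 > ρ²=34 → inactive
o2: d²=117 > ρ²=34 → inactive
o3: d²=185 > ρ²=34 → inactive
o4: d²=4 ≤ ρ²=34; F_rep = 15·(2,0)/4² = (1.8750,0.0000)
F = F_att + ΣF_rep = (-1.8750,10.5000)
Δp = p'−p = (-0.1875,1.0500); α = Δx/Fx = (-3/16) / (-15/8) = 1/10
check: Δy/Fy = (21/20) / (21/2) = 1/10 ✓

α = 1/10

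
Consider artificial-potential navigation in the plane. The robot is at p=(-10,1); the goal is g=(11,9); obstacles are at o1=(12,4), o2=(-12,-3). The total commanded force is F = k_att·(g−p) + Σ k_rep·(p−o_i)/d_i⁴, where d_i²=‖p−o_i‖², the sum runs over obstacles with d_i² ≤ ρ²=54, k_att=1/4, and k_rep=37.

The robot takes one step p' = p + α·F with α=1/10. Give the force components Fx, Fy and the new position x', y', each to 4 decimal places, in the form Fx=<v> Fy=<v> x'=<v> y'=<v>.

F_att = 1/4·(g−p) = 1/4·(21,8) = (5.2500,2.0000)
o1: d²=493 > ρ²=54 → inactive
o2: d²=20 ≤ ρ²=54; F_rep = 37·(2,4)/20² = (0.1850,0.3700)
F = F_att + ΣF_rep = (5.4350,2.3700)
p' = p + 1/10·F = (-9.4565,1.2370)

Fx=5.4350 Fy=2.3700 x'=-9.4565 y'=1.2370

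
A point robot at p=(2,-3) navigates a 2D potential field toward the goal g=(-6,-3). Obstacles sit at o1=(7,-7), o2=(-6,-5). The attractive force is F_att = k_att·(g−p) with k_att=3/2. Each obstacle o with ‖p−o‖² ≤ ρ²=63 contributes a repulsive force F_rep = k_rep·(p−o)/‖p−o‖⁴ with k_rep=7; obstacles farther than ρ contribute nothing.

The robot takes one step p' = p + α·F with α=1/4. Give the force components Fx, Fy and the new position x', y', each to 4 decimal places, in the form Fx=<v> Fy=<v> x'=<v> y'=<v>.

F_att = 3/2·(g−p) = 3/2·(-8,0) = (-12.0000,0.0000)
o1: d²=41 ≤ ρ²=63; F_rep = 7·(-5,4)/41² = (-0.0208,0.0167)
o2: d²=68 > ρ²=63 → inactive
F = F_att + ΣF_rep = (-12.0208,0.0167)
p' = p + 1/4·F = (-1.0052,-2.9958)

Fx=-12.0208 Fy=0.0167 x'=-1.0052 y'=-2.9958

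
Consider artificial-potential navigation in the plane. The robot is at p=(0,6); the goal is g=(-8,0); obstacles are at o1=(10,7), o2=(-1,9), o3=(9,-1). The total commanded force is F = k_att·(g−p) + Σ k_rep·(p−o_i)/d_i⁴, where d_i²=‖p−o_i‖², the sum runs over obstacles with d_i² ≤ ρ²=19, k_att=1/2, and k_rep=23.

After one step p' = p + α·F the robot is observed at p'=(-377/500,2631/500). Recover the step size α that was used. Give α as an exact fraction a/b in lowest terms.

α = 1/5

F_att = 1/2·(g−p) = 1/2·(-8,-6) = (-4.0000,-3.0000)
o1: d²=101 > ρ²=19 → inactive
o2: d²=10 ≤ ρ²=19; F_rep = 23·(1,-3)/10² = (0.2300,-0.6900)
o3: d²=130 > ρ²=19 → inactive
F = F_att + ΣF_rep = (-3.7700,-3.6900)
Δp = p'−p = (-0.7540,-0.7380); α = Δx/Fx = (-377/500) / (-377/100) = 1/5
check: Δy/Fy = (-369/500) / (-369/100) = 1/5 ✓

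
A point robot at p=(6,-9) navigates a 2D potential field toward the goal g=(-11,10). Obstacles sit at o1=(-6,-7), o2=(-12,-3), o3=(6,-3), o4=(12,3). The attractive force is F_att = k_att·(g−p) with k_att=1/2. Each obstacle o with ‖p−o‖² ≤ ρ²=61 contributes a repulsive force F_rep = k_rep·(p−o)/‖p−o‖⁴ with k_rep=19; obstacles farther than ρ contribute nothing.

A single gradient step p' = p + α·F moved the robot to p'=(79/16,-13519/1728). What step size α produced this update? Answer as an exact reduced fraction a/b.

α = 1/8

F_att = 1/2·(g−p) = 1/2·(-17,19) = (-8.5000,9.5000)
o1: d²=148 > ρ²=61 → inactive
o2: d²=360 > ρ²=61 → inactive
o3: d²=36 ≤ ρ²=61; F_rep = 19·(0,-6)/36² = (0.0000,-0.0880)
o4: d²=180 > ρ²=61 → inactive
F = F_att + ΣF_rep = (-8.5000,9.4120)
Δp = p'−p = (-1.0625,1.1765); α = Δx/Fx = (-17/16) / (-17/2) = 1/8
check: Δy/Fy = (2033/1728) / (2033/216) = 1/8 ✓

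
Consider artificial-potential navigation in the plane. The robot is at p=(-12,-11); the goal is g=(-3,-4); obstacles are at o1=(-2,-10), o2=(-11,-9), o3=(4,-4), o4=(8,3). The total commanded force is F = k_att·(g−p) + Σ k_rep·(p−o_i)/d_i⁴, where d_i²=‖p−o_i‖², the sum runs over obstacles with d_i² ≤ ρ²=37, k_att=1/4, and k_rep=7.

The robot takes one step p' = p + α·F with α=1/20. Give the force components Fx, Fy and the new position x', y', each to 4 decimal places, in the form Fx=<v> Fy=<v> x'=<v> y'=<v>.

Fx=1.9700 Fy=1.1900 x'=-11.9015 y'=-10.9405

F_att = 1/4·(g−p) = 1/4·(9,7) = (2.2500,1.7500)
o1: d²=101 > ρ²=37 → inactive
o2: d²=5 ≤ ρ²=37; F_rep = 7·(-1,-2)/5² = (-0.2800,-0.5600)
o3: d²=305 > ρ²=37 → inactive
o4: d²=596 > ρ²=37 → inactive
F = F_att + ΣF_rep = (1.9700,1.1900)
p' = p + 1/20·F = (-11.9015,-10.9405)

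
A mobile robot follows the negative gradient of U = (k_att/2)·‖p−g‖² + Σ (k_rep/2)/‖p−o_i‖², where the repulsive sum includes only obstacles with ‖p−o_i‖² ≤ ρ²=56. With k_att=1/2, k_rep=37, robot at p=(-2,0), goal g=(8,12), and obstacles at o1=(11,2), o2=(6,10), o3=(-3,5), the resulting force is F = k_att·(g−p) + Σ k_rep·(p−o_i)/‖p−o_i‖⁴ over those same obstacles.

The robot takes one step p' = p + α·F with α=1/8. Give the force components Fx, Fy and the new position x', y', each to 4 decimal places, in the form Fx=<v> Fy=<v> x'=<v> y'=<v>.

Fx=5.0547 Fy=5.7263 x'=-1.3682 y'=0.7158

F_att = 1/2·(g−p) = 1/2·(10,12) = (5.0000,6.0000)
o1: d²=173 > ρ²=56 → inactive
o2: d²=164 > ρ²=56 → inactive
o3: d²=26 ≤ ρ²=56; F_rep = 37·(1,-5)/26² = (0.0547,-0.2737)
F = F_att + ΣF_rep = (5.0547,5.7263)
p' = p + 1/8·F = (-1.3682,0.7158)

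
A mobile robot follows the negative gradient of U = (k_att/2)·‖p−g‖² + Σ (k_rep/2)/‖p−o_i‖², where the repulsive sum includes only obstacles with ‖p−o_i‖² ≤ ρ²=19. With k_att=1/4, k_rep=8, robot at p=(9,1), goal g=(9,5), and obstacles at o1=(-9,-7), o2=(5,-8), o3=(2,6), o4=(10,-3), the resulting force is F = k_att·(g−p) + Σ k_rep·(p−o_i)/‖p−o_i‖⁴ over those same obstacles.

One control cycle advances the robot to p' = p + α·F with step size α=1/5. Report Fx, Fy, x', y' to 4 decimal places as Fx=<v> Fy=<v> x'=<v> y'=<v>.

F_att = 1/4·(g−p) = 1/4·(0,4) = (0.0000,1.0000)
o1: d²=388 > ρ²=19 → inactive
o2: d²=97 > ρ²=19 → inactive
o3: d²=74 > ρ²=19 → inactive
o4: d²=17 ≤ ρ²=19; F_rep = 8·(-1,4)/17² = (-0.0277,0.1107)
F = F_att + ΣF_rep = (-0.0277,1.1107)
p' = p + 1/5·F = (8.9945,1.2221)

Fx=-0.0277 Fy=1.1107 x'=8.9945 y'=1.2221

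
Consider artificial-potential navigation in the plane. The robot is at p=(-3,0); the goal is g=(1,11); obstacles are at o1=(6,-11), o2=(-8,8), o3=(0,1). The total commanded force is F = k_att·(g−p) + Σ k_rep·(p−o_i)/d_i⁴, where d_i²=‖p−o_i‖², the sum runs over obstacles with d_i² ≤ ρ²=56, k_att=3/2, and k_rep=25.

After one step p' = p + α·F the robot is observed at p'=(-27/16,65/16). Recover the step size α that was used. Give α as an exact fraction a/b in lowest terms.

α = 1/4

F_att = 3/2·(g−p) = 3/2·(4,11) = (6.0000,16.5000)
o1: d²=202 > ρ²=56 → inactive
o2: d²=89 > ρ²=56 → inactive
o3: d²=10 ≤ ρ²=56; F_rep = 25·(-3,-1)/10² = (-0.7500,-0.2500)
F = F_att + ΣF_rep = (5.2500,16.2500)
Δp = p'−p = (1.3125,4.0625); α = Δx/Fx = (21/16) / (21/4) = 1/4
check: Δy/Fy = (65/16) / (65/4) = 1/4 ✓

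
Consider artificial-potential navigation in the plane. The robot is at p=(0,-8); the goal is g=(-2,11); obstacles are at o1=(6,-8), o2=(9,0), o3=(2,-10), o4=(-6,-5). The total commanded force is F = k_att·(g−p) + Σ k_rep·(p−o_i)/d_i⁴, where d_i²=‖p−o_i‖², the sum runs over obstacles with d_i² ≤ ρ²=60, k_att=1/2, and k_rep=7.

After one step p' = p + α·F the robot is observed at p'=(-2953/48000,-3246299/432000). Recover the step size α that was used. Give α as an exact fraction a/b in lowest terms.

α = 1/20

F_att = 1/2·(g−p) = 1/2·(-2,19) = (-1.0000,9.5000)
o1: d²=36 ≤ ρ²=60; F_rep = 7·(-6,0)/36² = (-0.0324,0.0000)
o2: d²=145 > ρ²=60 → inactive
o3: d²=8 ≤ ρ²=60; F_rep = 7·(-2,2)/8² = (-0.2188,0.2188)
o4: d²=45 ≤ ρ²=60; F_rep = 7·(6,-3)/45² = (0.0207,-0.0104)
F = F_att + ΣF_rep = (-1.2304,9.7084)
Δp = p'−p = (-0.0615,0.4854); α = Δx/Fx = (-2953/48000) / (-2953/2400) = 1/20
check: Δy/Fy = (209701/432000) / (209701/21600) = 1/20 ✓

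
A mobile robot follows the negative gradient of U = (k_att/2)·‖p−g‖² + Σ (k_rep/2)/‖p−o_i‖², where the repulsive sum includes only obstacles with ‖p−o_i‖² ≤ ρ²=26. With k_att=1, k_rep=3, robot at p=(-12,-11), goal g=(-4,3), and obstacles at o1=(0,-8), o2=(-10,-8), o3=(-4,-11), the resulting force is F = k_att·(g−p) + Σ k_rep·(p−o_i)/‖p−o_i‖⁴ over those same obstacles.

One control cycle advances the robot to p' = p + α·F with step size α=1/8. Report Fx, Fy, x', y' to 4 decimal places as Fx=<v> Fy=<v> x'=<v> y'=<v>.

F_att = 1·(g−p) = 1·(8,14) = (8.0000,14.0000)
o1: d²=153 > ρ²=26 → inactive
o2: d²=13 ≤ ρ²=26; F_rep = 3·(-2,-3)/13² = (-0.0355,-0.0533)
o3: d²=64 > ρ²=26 → inactive
F = F_att + ΣF_rep = (7.9645,13.9467)
p' = p + 1/8·F = (-11.0044,-9.2567)

Fx=7.9645 Fy=13.9467 x'=-11.0044 y'=-9.2567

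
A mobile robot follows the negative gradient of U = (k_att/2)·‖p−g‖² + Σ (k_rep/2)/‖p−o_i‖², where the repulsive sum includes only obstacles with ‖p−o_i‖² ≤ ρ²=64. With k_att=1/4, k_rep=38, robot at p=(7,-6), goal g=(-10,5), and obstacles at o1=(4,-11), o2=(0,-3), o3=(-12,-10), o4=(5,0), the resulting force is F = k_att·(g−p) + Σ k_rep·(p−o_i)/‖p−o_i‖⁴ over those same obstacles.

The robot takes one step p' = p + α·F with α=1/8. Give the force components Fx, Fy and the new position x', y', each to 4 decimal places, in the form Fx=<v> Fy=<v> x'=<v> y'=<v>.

F_att = 1/4·(g−p) = 1/4·(-17,11) = (-4.2500,2.7500)
o1: d²=34 ≤ ρ²=64; F_rep = 38·(3,5)/34² = (0.0986,0.1644)
o2: d²=58 ≤ ρ²=64; F_rep = 38·(7,-3)/58² = (0.0791,-0.0339)
o3: d²=377 > ρ²=64 → inactive
o4: d²=40 ≤ ρ²=64; F_rep = 38·(2,-6)/40² = (0.0475,-0.1425)
F = F_att + ΣF_rep = (-4.0248,2.7380)
p' = p + 1/8·F = (6.4969,-5.6578)

Fx=-4.0248 Fy=2.7380 x'=6.4969 y'=-5.6578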